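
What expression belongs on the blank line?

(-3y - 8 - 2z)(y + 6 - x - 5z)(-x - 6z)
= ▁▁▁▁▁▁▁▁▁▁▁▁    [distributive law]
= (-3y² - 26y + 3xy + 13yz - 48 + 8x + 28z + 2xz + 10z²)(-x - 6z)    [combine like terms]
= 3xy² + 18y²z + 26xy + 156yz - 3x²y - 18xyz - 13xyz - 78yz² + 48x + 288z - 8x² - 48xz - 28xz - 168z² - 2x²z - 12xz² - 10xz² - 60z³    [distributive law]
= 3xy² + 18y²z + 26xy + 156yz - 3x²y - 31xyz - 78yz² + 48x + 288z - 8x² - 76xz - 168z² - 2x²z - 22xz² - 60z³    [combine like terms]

Applying distributive law to the line above:

(-3y² - 18y + 3xy + 15yz - 8y - 48 + 8x + 40z - 2yz - 12z + 2xz + 10z²)(-x - 6z)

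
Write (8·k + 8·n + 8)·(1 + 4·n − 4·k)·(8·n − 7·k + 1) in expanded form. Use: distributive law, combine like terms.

−472·k·n + 136·k² − 80·k − 256·k²·n + 224·k³ + 352·n² + 104·n + 256·n³ − 224·k·n² + 8

(8·k + 8·n + 8)·(1 + 4·n − 4·k)·(8·n − 7·k + 1)
= (8·k + 32·k·n − 32·k² + 8·n + 32·n² − 32·k·n + 8 + 32·n − 32·k)·(8·n − 7·k + 1)    [distributive law]
= (−24·k − 32·k² + 40·n + 32·n² + 8)·(8·n − 7·k + 1)    [combine like terms]
= −192·k·n + 168·k² − 24·k − 256·k²·n + 224·k³ − 32·k² + 320·n² − 280·k·n + 40·n + 256·n³ − 224·k·n² + 32·n² + 64·n − 56·k + 8    [distributive law]
= −472·k·n + 136·k² − 80·k − 256·k²·n + 224·k³ + 352·n² + 104·n + 256·n³ − 224·k·n² + 8    [combine like terms]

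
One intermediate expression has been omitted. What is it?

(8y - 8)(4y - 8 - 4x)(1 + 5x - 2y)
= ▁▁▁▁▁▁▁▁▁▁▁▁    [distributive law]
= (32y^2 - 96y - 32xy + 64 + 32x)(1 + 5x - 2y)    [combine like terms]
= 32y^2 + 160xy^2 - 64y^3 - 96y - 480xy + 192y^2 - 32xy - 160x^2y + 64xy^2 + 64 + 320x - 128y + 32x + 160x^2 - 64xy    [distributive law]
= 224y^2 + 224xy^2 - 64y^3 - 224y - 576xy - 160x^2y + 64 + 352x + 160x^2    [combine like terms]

After distributive law, the bracketed line is:

(32y^2 - 64y - 32xy - 32y + 64 + 32x)(1 + 5x - 2y)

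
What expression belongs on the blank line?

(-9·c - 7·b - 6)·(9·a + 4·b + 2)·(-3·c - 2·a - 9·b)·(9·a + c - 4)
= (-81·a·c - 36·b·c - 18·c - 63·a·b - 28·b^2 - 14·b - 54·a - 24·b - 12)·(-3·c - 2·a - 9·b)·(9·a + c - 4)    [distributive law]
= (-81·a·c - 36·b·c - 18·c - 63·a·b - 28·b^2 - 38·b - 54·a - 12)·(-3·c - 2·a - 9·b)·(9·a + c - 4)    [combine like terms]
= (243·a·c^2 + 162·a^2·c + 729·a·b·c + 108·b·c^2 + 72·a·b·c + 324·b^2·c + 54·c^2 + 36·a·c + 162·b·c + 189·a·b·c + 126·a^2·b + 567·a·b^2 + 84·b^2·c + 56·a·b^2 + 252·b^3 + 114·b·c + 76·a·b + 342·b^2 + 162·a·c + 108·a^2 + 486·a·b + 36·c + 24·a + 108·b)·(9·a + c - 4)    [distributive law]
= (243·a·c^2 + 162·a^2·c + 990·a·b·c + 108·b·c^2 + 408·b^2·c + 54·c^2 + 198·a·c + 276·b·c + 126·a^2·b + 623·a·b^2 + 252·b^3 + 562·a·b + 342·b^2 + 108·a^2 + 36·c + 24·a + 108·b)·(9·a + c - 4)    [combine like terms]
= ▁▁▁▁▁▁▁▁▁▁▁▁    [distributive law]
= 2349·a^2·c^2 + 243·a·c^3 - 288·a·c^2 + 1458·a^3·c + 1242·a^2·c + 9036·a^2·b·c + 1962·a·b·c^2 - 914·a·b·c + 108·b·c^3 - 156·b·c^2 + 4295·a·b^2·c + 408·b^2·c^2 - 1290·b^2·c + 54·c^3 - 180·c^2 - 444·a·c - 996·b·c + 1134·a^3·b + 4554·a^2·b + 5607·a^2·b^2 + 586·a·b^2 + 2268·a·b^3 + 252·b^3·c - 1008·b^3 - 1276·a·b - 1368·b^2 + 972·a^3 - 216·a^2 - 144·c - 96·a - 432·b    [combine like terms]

After distributive law, the bracketed line is:

2187·a^2·c^2 + 243·a·c^3 - 972·a·c^2 + 1458·a^3·c + 162·a^2·c^2 - 648·a^2·c + 8910·a^2·b·c + 990·a·b·c^2 - 3960·a·b·c + 972·a·b·c^2 + 108·b·c^3 - 432·b·c^2 + 3672·a·b^2·c + 408·b^2·c^2 - 1632·b^2·c + 486·a·c^2 + 54·c^3 - 216·c^2 + 1782·a^2·c + 198·a·c^2 - 792·a·c + 2484·a·b·c + 276·b·c^2 - 1104·b·c + 1134·a^3·b + 126·a^2·b·c - 504·a^2·b + 5607·a^2·b^2 + 623·a·b^2·c - 2492·a·b^2 + 2268·a·b^3 + 252·b^3·c - 1008·b^3 + 5058·a^2·b + 562·a·b·c - 2248·a·b + 3078·a·b^2 + 342·b^2·c - 1368·b^2 + 972·a^3 + 108·a^2·c - 432·a^2 + 324·a·c + 36·c^2 - 144·c + 216·a^2 + 24·a·c - 96·a + 972·a·b + 108·b·c - 432·b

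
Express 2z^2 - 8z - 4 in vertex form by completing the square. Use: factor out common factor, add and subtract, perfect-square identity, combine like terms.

2(z - 2)^2 - 12

2z^2 - 8z - 4
= 2(z^2 - 4z) - 4    [factor out 2 from the z-terms]
= 2(z^2 - 4z + 4 - 4) - 4    [add and subtract 4 inside the bracket]
= 2(z - 2)^2 - 8 - 4    [perfect-square identity]
= 2(z - 2)^2 - 12    [combine constants]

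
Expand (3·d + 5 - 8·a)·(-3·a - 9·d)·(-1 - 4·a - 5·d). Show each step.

192·a·d - 372·a^2·d - 207·a·d^2 + 252·d^2 + 135·d^3 + 15·a + 36·a^2 + 45·d - 96·a^3

(3·d + 5 - 8·a)·(-3·a - 9·d)·(-1 - 4·a - 5·d)
= (-9·a·d - 27·d^2 - 15·a - 45·d + 24·a^2 + 72·a·d)·(-1 - 4·a - 5·d)    [distributive law]
= (63·a·d - 27·d^2 - 15·a - 45·d + 24·a^2)·(-1 - 4·a - 5·d)    [combine like terms]
= -63·a·d - 252·a^2·d - 315·a·d^2 + 27·d^2 + 108·a·d^2 + 135·d^3 + 15·a + 60·a^2 + 75·a·d + 45·d + 180·a·d + 225·d^2 - 24·a^2 - 96·a^3 - 120·a^2·d    [distributive law]
= 192·a·d - 372·a^2·d - 207·a·d^2 + 252·d^2 + 135·d^3 + 15·a + 36·a^2 + 45·d - 96·a^3    [combine like terms]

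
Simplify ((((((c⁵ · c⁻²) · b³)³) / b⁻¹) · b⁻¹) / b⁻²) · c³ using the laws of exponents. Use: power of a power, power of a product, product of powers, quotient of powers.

b¹¹·c¹²

((((((c⁵ · c⁻²) · b³)³) / b⁻¹) · b⁻¹) / b⁻²) · c³
= ((((((c⁵ · c⁻²)³) · ((b³)³)) / b⁻¹) · b⁻¹) / b⁻²) · c³    [power of a product]
= (((((((c⁵)³) · ((c⁻²)³)) · ((b³)³)) / b⁻¹) · b⁻¹) / b⁻²) · c³    [power of a product]
= (((((c¹⁵ · ((c⁻²)³)) · ((b³)³)) / b⁻¹) · b⁻¹) / b⁻²) · c³    [power of a power]
= (((((c¹⁵ · c⁻⁶) · ((b³)³)) / b⁻¹) · b⁻¹) / b⁻²) · c³    [power of a power]
= ((((c⁹ · ((b³)³)) / b⁻¹) · b⁻¹) / b⁻²) · c³    [product of powers]
= ((((c⁹ · b⁹) / b⁻¹) · b⁻¹) / b⁻²) · c³    [power of a power]
= b¹¹·c¹²    [quotient of powers; product of powers]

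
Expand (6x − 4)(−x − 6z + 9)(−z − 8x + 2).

(6x − 4)(−x − 6z + 9)(−z − 8x + 2)
= (−6x^2 − 36xz + 54x + 4x + 24z − 36)(−z − 8x + 2)    [distributive law]
= (−6x^2 − 36xz + 58x + 24z − 36)(−z − 8x + 2)    [combine like terms]
= 6x^2z + 48x^3 − 12x^2 + 36xz^2 + 288x^2z − 72xz − 58xz − 464x^2 + 116x − 24z^2 − 192xz + 48z + 36z + 288x − 72    [distributive law]
= 294x^2z + 48x^3 − 476x^2 + 36xz^2 − 322xz + 404x − 24z^2 + 84z − 72    [combine like terms]

294x^2z + 48x^3 − 476x^2 + 36xz^2 − 322xz + 404x − 24z^2 + 84z − 72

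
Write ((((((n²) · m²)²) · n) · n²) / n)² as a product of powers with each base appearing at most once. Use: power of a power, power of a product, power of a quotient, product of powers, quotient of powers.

m⁸n¹²

((((((n²) · m²)²) · n) · n²) / n)²
= ((((((n²) · m²)²) · n) · n²)²) / (n²)    [power of a quotient]
= ((((((n²) · m²)²) · n)²) · ((n²)²)) / (n²)    [power of a product]
= ((((((n²) · m²)²)²) · (n²)) · ((n²)²)) / (n²)    [power of a product]
= (((((n²) · m²)⁴) · (n²)) · ((n²)²)) / (n²)    [power of a power]
= (((((n²)⁴) · ((m²)⁴)) · (n²)) · ((n²)²)) / (n²)    [power of a product]
= ((((n⁸) · ((m²)⁴)) · (n²)) · ((n²)²)) / (n²)    [power of a power]
= (((n⁸ · m⁸) · (n²)) · ((n²)²)) / (n²)    [power of a power]
= (((n⁸ · m⁸) · n²) · n⁴) / (n²)    [power of a power]
= m⁸n¹²    [quotient of powers; product of powers]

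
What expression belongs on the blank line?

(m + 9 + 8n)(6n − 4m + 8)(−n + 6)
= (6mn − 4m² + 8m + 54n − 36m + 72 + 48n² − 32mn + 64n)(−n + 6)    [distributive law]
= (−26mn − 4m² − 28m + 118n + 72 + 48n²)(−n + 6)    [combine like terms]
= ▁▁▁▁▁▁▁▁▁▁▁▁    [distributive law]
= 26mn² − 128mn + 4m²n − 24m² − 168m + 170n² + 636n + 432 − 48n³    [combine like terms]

After distributive law, the bracketed line is:

26mn² − 156mn + 4m²n − 24m² + 28mn − 168m − 118n² + 708n − 72n + 432 − 48n³ + 288n²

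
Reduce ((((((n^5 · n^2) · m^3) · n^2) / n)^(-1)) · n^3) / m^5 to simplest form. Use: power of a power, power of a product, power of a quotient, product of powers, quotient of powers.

((((((n^5 · n^2) · m^3) · n^2) / n)^(-1)) · n^3) / m^5
= ((((((n^5 · n^2) · m^3) · n^2)^(-1)) / (n^(-1))) · n^3) / m^5    [power of a quotient]
= ((((((n^5 · n^2) · m^3)^(-1)) · ((n^2)^(-1))) / (n^(-1))) · n^3) / m^5    [power of a product]
= ((((((n^5 · n^2)^(-1)) · ((m^3)^(-1))) · ((n^2)^(-1))) / (n^(-1))) · n^3) / m^5    [power of a product]
= (((((((n^5)^(-1)) · ((n^2)^(-1))) · ((m^3)^(-1))) · ((n^2)^(-1))) / (n^(-1))) · n^3) / m^5    [power of a product]
= (((((n^(-5) · ((n^2)^(-1))) · ((m^3)^(-1))) · ((n^2)^(-1))) / (n^(-1))) · n^3) / m^5    [power of a power]
= (((((n^(-5) · n^(-2)) · ((m^3)^(-1))) · ((n^2)^(-1))) / (n^(-1))) · n^3) / m^5    [power of a power]
= ((((n^(-7) · ((m^3)^(-1))) · ((n^2)^(-1))) / (n^(-1))) · n^3) / m^5    [product of powers]
= ((((n^(-7) · m^(-3)) · ((n^2)^(-1))) / (n^(-1))) · n^3) / m^5    [power of a power]
= ((((n^(-7) · m^(-3)) · n^(-2)) / (n^(-1))) · n^3) / m^5    [power of a power]
= m^(-8)n^(-5)    [quotient of powers; product of powers]

m^(-8)n^(-5)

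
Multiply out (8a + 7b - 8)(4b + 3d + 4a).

(8a + 7b - 8)(4b + 3d + 4a)
= 32ab + 24ad + 32a² + 28b² + 21bd + 28ab - 32b - 24d - 32a    [distributive law]
= 60ab + 24ad + 32a² + 28b² + 21bd - 32b - 24d - 32a    [combine like terms]

60ab + 24ad + 32a² + 28b² + 21bd - 32b - 24d - 32a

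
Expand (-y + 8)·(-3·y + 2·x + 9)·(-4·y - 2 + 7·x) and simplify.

(-y + 8)·(-3·y + 2·x + 9)·(-4·y - 2 + 7·x)
= (3·y^2 - 2·x·y - 9·y - 24·y + 16·x + 72)·(-4·y - 2 + 7·x)    [distributive law]
= (3·y^2 - 2·x·y - 33·y + 16·x + 72)·(-4·y - 2 + 7·x)    [combine like terms]
= -12·y^3 - 6·y^2 + 21·x·y^2 + 8·x·y^2 + 4·x·y - 14·x^2·y + 132·y^2 + 66·y - 231·x·y - 64·x·y - 32·x + 112·x^2 - 288·y - 144 + 504·x    [distributive law]
= -12·y^3 + 126·y^2 + 29·x·y^2 - 291·x·y - 14·x^2·y - 222·y + 472·x + 112·x^2 - 144    [combine like terms]

-12·y^3 + 126·y^2 + 29·x·y^2 - 291·x·y - 14·x^2·y - 222·y + 472·x + 112·x^2 - 144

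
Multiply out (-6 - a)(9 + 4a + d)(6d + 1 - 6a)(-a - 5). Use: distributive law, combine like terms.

1145ad + 1650d - 1401a + 270 - 1261a^2 + 253a^2d - 314a^3 + 66ad^2 + 180d^2 + 18a^3d - 24a^4 + 6a^2d^2

(-6 - a)(9 + 4a + d)(6d + 1 - 6a)(-a - 5)
= (-54 - 24a - 6d - 9a - 4a^2 - ad)(6d + 1 - 6a)(-a - 5)    [distributive law]
= (-54 - 33a - 6d - 4a^2 - ad)(6d + 1 - 6a)(-a - 5)    [combine like terms]
= (-324d - 54 + 324a - 198ad - 33a + 198a^2 - 36d^2 - 6d + 36ad - 24a^2d - 4a^2 + 24a^3 - 6ad^2 - ad + 6a^2d)(-a - 5)    [distributive law]
= (-330d - 54 + 291a - 163ad + 194a^2 - 36d^2 - 18a^2d + 24a^3 - 6ad^2)(-a - 5)    [combine like terms]
= 330ad + 1650d + 54a + 270 - 291a^2 - 1455a + 163a^2d + 815ad - 194a^3 - 970a^2 + 36ad^2 + 180d^2 + 18a^3d + 90a^2d - 24a^4 - 120a^3 + 6a^2d^2 + 30ad^2    [distributive law]
= 1145ad + 1650d - 1401a + 270 - 1261a^2 + 253a^2d - 314a^3 + 66ad^2 + 180d^2 + 18a^3d - 24a^4 + 6a^2d^2    [combine like terms]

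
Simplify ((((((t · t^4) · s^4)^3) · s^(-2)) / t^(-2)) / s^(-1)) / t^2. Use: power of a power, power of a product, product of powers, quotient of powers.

s^11t^15

((((((t · t^4) · s^4)^3) · s^(-2)) / t^(-2)) / s^(-1)) / t^2
= ((((((t · t^4)^3) · ((s^4)^3)) · s^(-2)) / t^(-2)) / s^(-1)) / t^2    [power of a product]
= ((((((t^3) · ((t^4)^3)) · ((s^4)^3)) · s^(-2)) / t^(-2)) / s^(-1)) / t^2    [power of a product]
= (((((t^3 · t^12) · ((s^4)^3)) · s^(-2)) / t^(-2)) / s^(-1)) / t^2    [power of a power]
= ((((t^15 · ((s^4)^3)) · s^(-2)) / t^(-2)) / s^(-1)) / t^2    [product of powers]
= ((((t^15 · s^12) · s^(-2)) / t^(-2)) / s^(-1)) / t^2    [power of a power]
= s^11t^15    [quotient of powers; product of powers]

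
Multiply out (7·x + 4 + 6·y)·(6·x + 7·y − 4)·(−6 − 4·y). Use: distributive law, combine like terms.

(7·x + 4 + 6·y)·(6·x + 7·y − 4)·(−6 − 4·y)
= (42·x^2 + 49·x·y − 28·x + 24·x + 28·y − 16 + 36·x·y + 42·y^2 − 24·y)·(−6 − 4·y)    [distributive law]
= (42·x^2 + 85·x·y − 4·x + 4·y − 16 + 42·y^2)·(−6 − 4·y)    [combine like terms]
= −252·x^2 − 168·x^2·y − 510·x·y − 340·x·y^2 + 24·x + 16·x·y − 24·y − 16·y^2 + 96 + 64·y − 252·y^2 − 168·y^3    [distributive law]
= −252·x^2 − 168·x^2·y − 494·x·y − 340·x·y^2 + 24·x + 40·y − 268·y^2 + 96 − 168·y^3    [combine like terms]

−252·x^2 − 168·x^2·y − 494·x·y − 340·x·y^2 + 24·x + 40·y − 268·y^2 + 96 − 168·y^3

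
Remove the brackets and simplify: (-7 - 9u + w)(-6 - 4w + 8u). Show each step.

42 + 22w - 2u + 44uw - 72u² - 4w²

(-7 - 9u + w)(-6 - 4w + 8u)
= 42 + 28w - 56u + 54u + 36uw - 72u² - 6w - 4w² + 8uw    [distributive law]
= 42 + 22w - 2u + 44uw - 72u² - 4w²    [combine like terms]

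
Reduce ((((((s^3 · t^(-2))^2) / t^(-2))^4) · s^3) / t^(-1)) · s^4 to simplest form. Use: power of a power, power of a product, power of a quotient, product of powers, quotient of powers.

((((((s^3 · t^(-2))^2) / t^(-2))^4) · s^3) / t^(-1)) · s^4
= ((((((s^3 · t^(-2))^2)^4) / ((t^(-2))^4)) · s^3) / t^(-1)) · s^4    [power of a quotient]
= (((((s^3 · t^(-2))^8) / ((t^(-2))^4)) · s^3) / t^(-1)) · s^4    [power of a power]
= ((((((s^3)^8) · ((t^(-2))^8)) / ((t^(-2))^4)) · s^3) / t^(-1)) · s^4    [power of a product]
= ((((s^24 · ((t^(-2))^8)) / ((t^(-2))^4)) · s^3) / t^(-1)) · s^4    [power of a power]
= ((((s^24 · t^(-16)) / ((t^(-2))^4)) · s^3) / t^(-1)) · s^4    [power of a power]
= ((((s^24 · t^(-16)) / t^(-8)) · s^3) / t^(-1)) · s^4    [power of a power]
= s^31t^(-7)    [quotient of powers; product of powers]

s^31t^(-7)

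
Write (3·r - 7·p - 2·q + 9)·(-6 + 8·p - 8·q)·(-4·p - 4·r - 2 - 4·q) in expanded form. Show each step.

-432·p·r + 72·r^2 + 252·r + 360·q·r + 128·p^2·r - 96·p·r^2 - 160·p·q·r + 96·q·r^2 + 32·q^2·r - 344·p^2 - 12·p - 296·p·q + 224·p^3 + 64·p^2·q - 224·p·q^2 + 336·q + 208·q^2 - 64·q^3 + 108

(3·r - 7·p - 2·q + 9)·(-6 + 8·p - 8·q)·(-4·p - 4·r - 2 - 4·q)
= (-18·r + 24·p·r - 24·q·r + 42·p - 56·p^2 + 56·p·q + 12·q - 16·p·q + 16·q^2 - 54 + 72·p - 72·q)·(-4·p - 4·r - 2 - 4·q)    [distributive law]
= (-18·r + 24·p·r - 24·q·r + 114·p - 56·p^2 + 40·p·q - 60·q + 16·q^2 - 54)·(-4·p - 4·r - 2 - 4·q)    [combine like terms]
= 72·p·r + 72·r^2 + 36·r + 72·q·r - 96·p^2·r - 96·p·r^2 - 48·p·r - 96·p·q·r + 96·p·q·r + 96·q·r^2 + 48·q·r + 96·q^2·r - 456·p^2 - 456·p·r - 228·p - 456·p·q + 224·p^3 + 224·p^2·r + 112·p^2 + 224·p^2·q - 160·p^2·q - 160·p·q·r - 80·p·q - 160·p·q^2 + 240·p·q + 240·q·r + 120·q + 240·q^2 - 64·p·q^2 - 64·q^2·r - 32·q^2 - 64·q^3 + 216·p + 216·r + 108 + 216·q    [distributive law]
= -432·p·r + 72·r^2 + 252·r + 360·q·r + 128·p^2·r - 96·p·r^2 - 160·p·q·r + 96·q·r^2 + 32·q^2·r - 344·p^2 - 12·p - 296·p·q + 224·p^3 + 64·p^2·q - 224·p·q^2 + 336·q + 208·q^2 - 64·q^3 + 108    [combine like terms]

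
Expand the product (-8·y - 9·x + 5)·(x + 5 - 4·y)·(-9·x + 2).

-252·x²·y + 596·x·y - 120·y - 288·x·y² + 64·y² + 81·x³ + 342·x² - 305·x + 50

(-8·y - 9·x + 5)·(x + 5 - 4·y)·(-9·x + 2)
= (-8·x·y - 40·y + 32·y² - 9·x² - 45·x + 36·x·y + 5·x + 25 - 20·y)·(-9·x + 2)    [distributive law]
= (28·x·y - 60·y + 32·y² - 9·x² - 40·x + 25)·(-9·x + 2)    [combine like terms]
= -252·x²·y + 56·x·y + 540·x·y - 120·y - 288·x·y² + 64·y² + 81·x³ - 18·x² + 360·x² - 80·x - 225·x + 50    [distributive law]
= -252·x²·y + 596·x·y - 120·y - 288·x·y² + 64·y² + 81·x³ + 342·x² - 305·x + 50    [combine like terms]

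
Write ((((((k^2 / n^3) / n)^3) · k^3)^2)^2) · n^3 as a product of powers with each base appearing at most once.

((((((k^2 / n^3) / n)^3) · k^3)^2)^2) · n^3
= (((((k^2 / n^3) / n)^3) · k^3)^4) · n^3    [power of a power]
= (((((k^2 / n^3) / n)^3)^4) · ((k^3)^4)) · n^3    [power of a product]
= ((((k^2 / n^3) / n)^12) · ((k^3)^4)) · n^3    [power of a power]
= ((((k^2 / n^3)^12) / (n^12)) · ((k^3)^4)) · n^3    [power of a quotient]
= (((((k^2)^12) / ((n^3)^12)) / (n^12)) · ((k^3)^4)) · n^3    [power of a quotient]
= (((k^24 / ((n^3)^12)) / (n^12)) · ((k^3)^4)) · n^3    [power of a power]
= (((k^24 / n^36) / (n^12)) · ((k^3)^4)) · n^3    [power of a power]
= (((k^24 / n^36) / n^12) · k^12) · n^3    [power of a power]
= k^36n^(-45)    [quotient of powers; product of powers]

k^36n^(-45)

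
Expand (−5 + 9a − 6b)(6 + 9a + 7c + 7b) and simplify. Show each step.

(−5 + 9a − 6b)(6 + 9a + 7c + 7b)
= −30 − 45a − 35c − 35b + 54a + 81a^2 + 63ac + 63ab − 36b − 54ab − 42bc − 42b^2    [distributive law]
= −30 + 9a − 35c − 71b + 81a^2 + 63ac + 9ab − 42bc − 42b^2    [combine like terms]

−30 + 9a − 35c − 71b + 81a^2 + 63ac + 9ab − 42bc − 42b^2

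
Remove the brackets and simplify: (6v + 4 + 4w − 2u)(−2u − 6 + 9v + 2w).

(6v + 4 + 4w − 2u)(−2u − 6 + 9v + 2w)
= −12uv − 36v + 54v^2 + 12vw − 8u − 24 + 36v + 8w − 8uw − 24w + 36vw + 8w^2 + 4u^2 + 12u − 18uv − 4uw    [distributive law]
= −30uv + 54v^2 + 48vw + 4u − 24 − 16w − 12uw + 8w^2 + 4u^2    [combine like terms]

−30uv + 54v^2 + 48vw + 4u − 24 − 16w − 12uw + 8w^2 + 4u^2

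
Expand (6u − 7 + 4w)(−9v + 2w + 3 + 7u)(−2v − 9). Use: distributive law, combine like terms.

108uv² + 548uv − 80uvw − 360uw + 279u − 84u²v − 378u² − 126v² − 525v + 328vw + 18w + 189 + 72v²w − 16vw² − 72w²

(6u − 7 + 4w)(−9v + 2w + 3 + 7u)(−2v − 9)
= (−54uv + 12uw + 18u + 42u² + 63v − 14w − 21 − 49u − 36vw + 8w² + 12w + 28uw)(−2v − 9)    [distributive law]
= (−54uv + 40uw − 31u + 42u² + 63v − 2w − 21 − 36vw + 8w²)(−2v − 9)    [combine like terms]
= 108uv² + 486uv − 80uvw − 360uw + 62uv + 279u − 84u²v − 378u² − 126v² − 567v + 4vw + 18w + 42v + 189 + 72v²w + 324vw − 16vw² − 72w²    [distributive law]
= 108uv² + 548uv − 80uvw − 360uw + 279u − 84u²v − 378u² − 126v² − 525v + 328vw + 18w + 189 + 72v²w − 16vw² − 72w²    [combine like terms]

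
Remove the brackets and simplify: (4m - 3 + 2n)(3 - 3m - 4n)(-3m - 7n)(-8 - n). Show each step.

504m^2 - 1137m^2n + 1581mn - 1223mn^2 - 288m^3 - 36m^3n - 150m^2n^2 - 178mn^3 - 216m - 504n + 945n^2 - 322n^3 - 56n^4

(4m - 3 + 2n)(3 - 3m - 4n)(-3m - 7n)(-8 - n)
= (12m - 12m^2 - 16mn - 9 + 9m + 12n + 6n - 6mn - 8n^2)(-3m - 7n)(-8 - n)    [distributive law]
= (21m - 12m^2 - 22mn - 9 + 18n - 8n^2)(-3m - 7n)(-8 - n)    [combine like terms]
= (-63m^2 - 147mn + 36m^3 + 84m^2n + 66m^2n + 154mn^2 + 27m + 63n - 54mn - 126n^2 + 24mn^2 + 56n^3)(-8 - n)    [distributive law]
= (-63m^2 - 201mn + 36m^3 + 150m^2n + 178mn^2 + 27m + 63n - 126n^2 + 56n^3)(-8 - n)    [combine like terms]
= 504m^2 + 63m^2n + 1608mn + 201mn^2 - 288m^3 - 36m^3n - 1200m^2n - 150m^2n^2 - 1424mn^2 - 178mn^3 - 216m - 27mn - 504n - 63n^2 + 1008n^2 + 126n^3 - 448n^3 - 56n^4    [distributive law]
= 504m^2 - 1137m^2n + 1581mn - 1223mn^2 - 288m^3 - 36m^3n - 150m^2n^2 - 178mn^3 - 216m - 504n + 945n^2 - 322n^3 - 56n^4    [combine like terms]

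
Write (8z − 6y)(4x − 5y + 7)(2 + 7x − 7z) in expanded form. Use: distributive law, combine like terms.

456xz + 224x^2z − 224xz^2 + 214yz − 112xyz + 280yz^2 + 112z − 392z^2 − 342xy − 168x^2y + 60y^2 + 210xy^2 − 210y^2z − 84y

(8z − 6y)(4x − 5y + 7)(2 + 7x − 7z)
= (32xz − 40yz + 56z − 24xy + 30y^2 − 42y)(2 + 7x − 7z)    [distributive law]
= 64xz + 224x^2z − 224xz^2 − 80yz − 280xyz + 280yz^2 + 112z + 392xz − 392z^2 − 48xy − 168x^2y + 168xyz + 60y^2 + 210xy^2 − 210y^2z − 84y − 294xy + 294yz    [distributive law]
= 456xz + 224x^2z − 224xz^2 + 214yz − 112xyz + 280yz^2 + 112z − 392z^2 − 342xy − 168x^2y + 60y^2 + 210xy^2 − 210y^2z − 84y    [combine like terms]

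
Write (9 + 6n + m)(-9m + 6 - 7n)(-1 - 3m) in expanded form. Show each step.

(9 + 6n + m)(-9m + 6 - 7n)(-1 - 3m)
= (-81m + 54 - 63n - 54mn + 36n - 42n^2 - 9m^2 + 6m - 7mn)(-1 - 3m)    [distributive law]
= (-75m + 54 - 27n - 61mn - 42n^2 - 9m^2)(-1 - 3m)    [combine like terms]
= 75m + 225m^2 - 54 - 162m + 27n + 81mn + 61mn + 183m^2n + 42n^2 + 126mn^2 + 9m^2 + 27m^3    [distributive law]
= -87m + 234m^2 - 54 + 27n + 142mn + 183m^2n + 42n^2 + 126mn^2 + 27m^3    [combine like terms]

-87m + 234m^2 - 54 + 27n + 142mn + 183m^2n + 42n^2 + 126mn^2 + 27m^3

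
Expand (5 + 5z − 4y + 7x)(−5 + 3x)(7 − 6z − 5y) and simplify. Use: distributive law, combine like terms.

−175 − 25z + 265y − 140x + 225xz + 16xy + 150z^2 + 5yz − 90xz^2 − 3xyz − 100y^2 + 60xy^2 + 147x^2 − 126x^2z − 105x^2y

(5 + 5z − 4y + 7x)(−5 + 3x)(7 − 6z − 5y)
= (−25 + 15x − 25z + 15xz + 20y − 12xy − 35x + 21x^2)(7 − 6z − 5y)    [distributive law]
= (−25 − 20x − 25z + 15xz + 20y − 12xy + 21x^2)(7 − 6z − 5y)    [combine like terms]
= −175 + 150z + 125y − 140x + 120xz + 100xy − 175z + 150z^2 + 125yz + 105xz − 90xz^2 − 75xyz + 140y − 120yz − 100y^2 − 84xy + 72xyz + 60xy^2 + 147x^2 − 126x^2z − 105x^2y    [distributive law]
= −175 − 25z + 265y − 140x + 225xz + 16xy + 150z^2 + 5yz − 90xz^2 − 3xyz − 100y^2 + 60xy^2 + 147x^2 − 126x^2z − 105x^2y    [combine like terms]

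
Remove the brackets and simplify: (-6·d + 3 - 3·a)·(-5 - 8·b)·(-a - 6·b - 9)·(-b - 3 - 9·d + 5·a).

(-6·d + 3 - 3·a)·(-5 - 8·b)·(-a - 6·b - 9)·(-b - 3 - 9·d + 5·a)
= (30·d + 48·b·d - 15 - 24·b + 15·a + 24·a·b)·(-a - 6·b - 9)·(-b - 3 - 9·d + 5·a)    [distributive law]
= (-30·a·d - 180·b·d - 270·d - 48·a·b·d - 288·b^2·d - 432·b·d + 15·a + 90·b + 135 + 24·a·b + 144·b^2 + 216·b - 15·a^2 - 90·a·b - 135·a - 24·a^2·b - 144·a·b^2 - 216·a·b)·(-b - 3 - 9·d + 5·a)    [distributive law]
= (-30·a·d - 612·b·d - 270·d - 48·a·b·d - 288·b^2·d - 120·a + 306·b + 135 - 282·a·b + 144·b^2 - 15·a^2 - 24·a^2·b - 144·a·b^2)·(-b - 3 - 9·d + 5·a)    [combine like terms]
= 30·a·b·d + 90·a·d + 270·a·d^2 - 150·a^2·d + 612·b^2·d + 1836·b·d + 5508·b·d^2 - 3060·a·b·d + 270·b·d + 810·d + 2430·d^2 - 1350·a·d + 48·a·b^2·d + 144·a·b·d + 432·a·b·d^2 - 240·a^2·b·d + 288·b^3·d + 864·b^2·d + 2592·b^2·d^2 - 1440·a·b^2·d + 120·a·b + 360·a + 1080·a·d - 600·a^2 - 306·b^2 - 918·b - 2754·b·d + 1530·a·b - 135·b - 405 - 1215·d + 675·a + 282·a·b^2 + 846·a·b + 2538·a·b·d - 1410·a^2·b - 144·b^3 - 432·b^2 - 1296·b^2·d + 720·a·b^2 + 15·a^2·b + 45·a^2 + 135·a^2·d - 75·a^3 + 24·a^2·b^2 + 72·a^2·b + 216·a^2·b·d - 120·a^3·b + 144·a·b^3 + 432·a·b^2 + 1296·a·b^2·d - 720·a^2·b^2    [distributive law]
= -348·a·b·d - 180·a·d + 270·a·d^2 - 15·a^2·d + 180·b^2·d - 648·b·d + 5508·b·d^2 - 405·d + 2430·d^2 - 96·a·b^2·d + 432·a·b·d^2 - 24·a^2·b·d + 288·b^3·d + 2592·b^2·d^2 + 2496·a·b + 1035·a - 555·a^2 - 738·b^2 - 1053·b - 405 + 1434·a·b^2 - 1323·a^2·b - 144·b^3 - 75·a^3 - 696·a^2·b^2 - 120·a^3·b + 144·a·b^3    [combine like terms]

-348·a·b·d - 180·a·d + 270·a·d^2 - 15·a^2·d + 180·b^2·d - 648·b·d + 5508·b·d^2 - 405·d + 2430·d^2 - 96·a·b^2·d + 432·a·b·d^2 - 24·a^2·b·d + 288·b^3·d + 2592·b^2·d^2 + 2496·a·b + 1035·a - 555·a^2 - 738·b^2 - 1053·b - 405 + 1434·a·b^2 - 1323·a^2·b - 144·b^3 - 75·a^3 - 696·a^2·b^2 - 120·a^3·b + 144·a·b^3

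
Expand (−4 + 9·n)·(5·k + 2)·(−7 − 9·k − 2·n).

(−4 + 9·n)·(5·k + 2)·(−7 − 9·k − 2·n)
= (−20·k − 8 + 45·k·n + 18·n)·(−7 − 9·k − 2·n)    [distributive law]
= 140·k + 180·k^2 + 40·k·n + 56 + 72·k + 16·n − 315·k·n − 405·k^2·n − 90·k·n^2 − 126·n − 162·k·n − 36·n^2    [distributive law]
= 212·k + 180·k^2 − 437·k·n + 56 − 110·n − 405·k^2·n − 90·k·n^2 − 36·n^2    [combine like terms]

212·k + 180·k^2 − 437·k·n + 56 − 110·n − 405·k^2·n − 90·k·n^2 − 36·n^2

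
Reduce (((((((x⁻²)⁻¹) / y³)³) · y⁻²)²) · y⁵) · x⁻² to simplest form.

x¹⁰y⁻¹⁷

(((((((x⁻²)⁻¹) / y³)³) · y⁻²)²) · y⁵) · x⁻²
= (((((((x⁻²)⁻¹) / y³)³)²) · ((y⁻²)²)) · y⁵) · x⁻²    [power of a product]
= ((((((x⁻²)⁻¹) / y³)⁶) · ((y⁻²)²)) · y⁵) · x⁻²    [power of a power]
= ((((((x⁻²)⁻¹)⁶) / ((y³)⁶)) · ((y⁻²)²)) · y⁵) · x⁻²    [power of a quotient]
= (((((x⁻²)⁻⁶) / ((y³)⁶)) · ((y⁻²)²)) · y⁵) · x⁻²    [power of a power]
= (((x¹² / ((y³)⁶)) · ((y⁻²)²)) · y⁵) · x⁻²    [power of a power]
= (((x¹² / y¹⁸) · ((y⁻²)²)) · y⁵) · x⁻²    [power of a power]
= (((x¹² / y¹⁸) · y⁻⁴) · y⁵) · x⁻²    [power of a power]
= x¹⁰y⁻¹⁷    [quotient of powers; product of powers]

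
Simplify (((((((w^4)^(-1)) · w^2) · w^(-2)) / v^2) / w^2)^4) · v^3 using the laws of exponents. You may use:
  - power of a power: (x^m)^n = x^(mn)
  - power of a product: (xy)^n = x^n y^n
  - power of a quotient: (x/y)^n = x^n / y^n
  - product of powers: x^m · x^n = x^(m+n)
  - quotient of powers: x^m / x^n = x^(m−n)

(((((((w^4)^(-1)) · w^2) · w^(-2)) / v^2) / w^2)^4) · v^3
= (((((((w^4)^(-1)) · w^2) · w^(-2)) / v^2)^4) / ((w^2)^4)) · v^3    [power of a quotient]
= (((((((w^4)^(-1)) · w^2) · w^(-2))^4) / ((v^2)^4)) / ((w^2)^4)) · v^3    [power of a quotient]
= (((((((w^4)^(-1)) · w^2)^4) · ((w^(-2))^4)) / ((v^2)^4)) / ((w^2)^4)) · v^3    [power of a product]
= (((((((w^4)^(-1))^4) · ((w^2)^4)) · ((w^(-2))^4)) / ((v^2)^4)) / ((w^2)^4)) · v^3    [power of a product]
= ((((((w^4)^(-4)) · ((w^2)^4)) · ((w^(-2))^4)) / ((v^2)^4)) / ((w^2)^4)) · v^3    [power of a power]
= ((((w^(-16) · ((w^2)^4)) · ((w^(-2))^4)) / ((v^2)^4)) / ((w^2)^4)) · v^3    [power of a power]
= ((((w^(-16) · w^8) · ((w^(-2))^4)) / ((v^2)^4)) / ((w^2)^4)) · v^3    [power of a power]
= (((w^(-8) · ((w^(-2))^4)) / ((v^2)^4)) / ((w^2)^4)) · v^3    [product of powers]
= (((w^(-8) · w^(-8)) / ((v^2)^4)) / ((w^2)^4)) · v^3    [power of a power]
= ((w^(-16) / ((v^2)^4)) / ((w^2)^4)) · v^3    [product of powers]
= ((w^(-16) / v^8) / ((w^2)^4)) · v^3    [power of a power]
= ((w^(-16) / v^8) / w^8) · v^3    [power of a power]
= v^(-5)·w^(-24)    [quotient of powers]

v^(-5)·w^(-24)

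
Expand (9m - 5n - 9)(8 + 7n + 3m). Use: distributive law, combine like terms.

(9m - 5n - 9)(8 + 7n + 3m)
= 72m + 63mn + 27m² - 40n - 35n² - 15mn - 72 - 63n - 27m    [distributive law]
= 45m + 48mn + 27m² - 103n - 35n² - 72    [combine like terms]

45m + 48mn + 27m² - 103n - 35n² - 72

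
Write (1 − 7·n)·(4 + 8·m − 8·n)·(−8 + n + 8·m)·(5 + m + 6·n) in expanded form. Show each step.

−160 − 192·m + 1268·n + 940·m·n − 668·n^2 + 288·m^2 − 1688·m^2·n + 2484·m·n^2 + 64·m^3 − 2624·n^3 − 2296·m^2·n^2 + 2408·m·n^3 − 448·m^3·n + 336·n^4

(1 − 7·n)·(4 + 8·m − 8·n)·(−8 + n + 8·m)·(5 + m + 6·n)
= (4 + 8·m − 8·n − 28·n − 56·m·n + 56·n^2)·(−8 + n + 8·m)·(5 + m + 6·n)    [distributive law]
= (4 + 8·m − 36·n − 56·m·n + 56·n^2)·(−8 + n + 8·m)·(5 + m + 6·n)    [combine like terms]
= (−32 + 4·n + 32·m − 64·m + 8·m·n + 64·m^2 + 288·n − 36·n^2 − 288·m·n + 448·m·n − 56·m·n^2 − 448·m^2·n − 448·n^2 + 56·n^3 + 448·m·n^2)·(5 + m + 6·n)    [distributive law]
= (−32 + 292·n − 32·m + 168·m·n + 64·m^2 − 484·n^2 + 392·m·n^2 − 448·m^2·n + 56·n^3)·(5 + m + 6·n)    [combine like terms]
= −160 − 32·m − 192·n + 1460·n + 292·m·n + 1752·n^2 − 160·m − 32·m^2 − 192·m·n + 840·m·n + 168·m^2·n + 1008·m·n^2 + 320·m^2 + 64·m^3 + 384·m^2·n − 2420·n^2 − 484·m·n^2 − 2904·n^3 + 1960·m·n^2 + 392·m^2·n^2 + 2352·m·n^3 − 2240·m^2·n − 448·m^3·n − 2688·m^2·n^2 + 280·n^3 + 56·m·n^3 + 336·n^4    [distributive law]
= −160 − 192·m + 1268·n + 940·m·n − 668·n^2 + 288·m^2 − 1688·m^2·n + 2484·m·n^2 + 64·m^3 − 2624·n^3 − 2296·m^2·n^2 + 2408·m·n^3 − 448·m^3·n + 336·n^4    [combine like terms]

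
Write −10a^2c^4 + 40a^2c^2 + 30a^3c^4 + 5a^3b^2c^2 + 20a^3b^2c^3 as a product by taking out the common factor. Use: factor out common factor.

5a^2c^2(−2c^2 + 8 + 6ac^2 + ab^2 + 4ab^2c)

−10a^2c^4 + 40a^2c^2 + 30a^3c^4 + 5a^3b^2c^2 + 20a^3b^2c^3
= 5(−2a^2c^4 + 8a^2c^2 + 6a^3c^4 + a^3b^2c^2 + 4a^3b^2c^3)    [factor out 5]
= 5a^2c^2(−2c^2 + 8 + 6ac^2 + ab^2 + 4ab^2c)    [factor out a^2c^2]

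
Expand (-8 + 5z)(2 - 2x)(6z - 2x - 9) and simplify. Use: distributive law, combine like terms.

-186z - 112x + 144 + 166xz - 32x^2 + 60z^2 - 60xz^2 + 20x^2z

(-8 + 5z)(2 - 2x)(6z - 2x - 9)
= (-16 + 16x + 10z - 10xz)(6z - 2x - 9)    [distributive law]
= -96z + 32x + 144 + 96xz - 32x^2 - 144x + 60z^2 - 20xz - 90z - 60xz^2 + 20x^2z + 90xz    [distributive law]
= -186z - 112x + 144 + 166xz - 32x^2 + 60z^2 - 60xz^2 + 20x^2z    [combine like terms]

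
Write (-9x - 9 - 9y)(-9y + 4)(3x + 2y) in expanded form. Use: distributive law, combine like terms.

(-9x - 9 - 9y)(-9y + 4)(3x + 2y)
= (81xy - 36x + 81y - 36 + 81y^2 - 36y)(3x + 2y)    [distributive law]
= (81xy - 36x + 45y - 36 + 81y^2)(3x + 2y)    [combine like terms]
= 243x^2y + 162xy^2 - 108x^2 - 72xy + 135xy + 90y^2 - 108x - 72y + 243xy^2 + 162y^3    [distributive law]
= 243x^2y + 405xy^2 - 108x^2 + 63xy + 90y^2 - 108x - 72y + 162y^3    [combine like terms]

243x^2y + 405xy^2 - 108x^2 + 63xy + 90y^2 - 108x - 72y + 162y^3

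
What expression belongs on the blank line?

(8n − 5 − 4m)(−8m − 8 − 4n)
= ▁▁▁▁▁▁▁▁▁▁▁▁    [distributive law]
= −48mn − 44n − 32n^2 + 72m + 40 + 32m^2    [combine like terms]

After distributive law, the bracketed line is:

−64mn − 64n − 32n^2 + 40m + 40 + 20n + 32m^2 + 32m + 16mn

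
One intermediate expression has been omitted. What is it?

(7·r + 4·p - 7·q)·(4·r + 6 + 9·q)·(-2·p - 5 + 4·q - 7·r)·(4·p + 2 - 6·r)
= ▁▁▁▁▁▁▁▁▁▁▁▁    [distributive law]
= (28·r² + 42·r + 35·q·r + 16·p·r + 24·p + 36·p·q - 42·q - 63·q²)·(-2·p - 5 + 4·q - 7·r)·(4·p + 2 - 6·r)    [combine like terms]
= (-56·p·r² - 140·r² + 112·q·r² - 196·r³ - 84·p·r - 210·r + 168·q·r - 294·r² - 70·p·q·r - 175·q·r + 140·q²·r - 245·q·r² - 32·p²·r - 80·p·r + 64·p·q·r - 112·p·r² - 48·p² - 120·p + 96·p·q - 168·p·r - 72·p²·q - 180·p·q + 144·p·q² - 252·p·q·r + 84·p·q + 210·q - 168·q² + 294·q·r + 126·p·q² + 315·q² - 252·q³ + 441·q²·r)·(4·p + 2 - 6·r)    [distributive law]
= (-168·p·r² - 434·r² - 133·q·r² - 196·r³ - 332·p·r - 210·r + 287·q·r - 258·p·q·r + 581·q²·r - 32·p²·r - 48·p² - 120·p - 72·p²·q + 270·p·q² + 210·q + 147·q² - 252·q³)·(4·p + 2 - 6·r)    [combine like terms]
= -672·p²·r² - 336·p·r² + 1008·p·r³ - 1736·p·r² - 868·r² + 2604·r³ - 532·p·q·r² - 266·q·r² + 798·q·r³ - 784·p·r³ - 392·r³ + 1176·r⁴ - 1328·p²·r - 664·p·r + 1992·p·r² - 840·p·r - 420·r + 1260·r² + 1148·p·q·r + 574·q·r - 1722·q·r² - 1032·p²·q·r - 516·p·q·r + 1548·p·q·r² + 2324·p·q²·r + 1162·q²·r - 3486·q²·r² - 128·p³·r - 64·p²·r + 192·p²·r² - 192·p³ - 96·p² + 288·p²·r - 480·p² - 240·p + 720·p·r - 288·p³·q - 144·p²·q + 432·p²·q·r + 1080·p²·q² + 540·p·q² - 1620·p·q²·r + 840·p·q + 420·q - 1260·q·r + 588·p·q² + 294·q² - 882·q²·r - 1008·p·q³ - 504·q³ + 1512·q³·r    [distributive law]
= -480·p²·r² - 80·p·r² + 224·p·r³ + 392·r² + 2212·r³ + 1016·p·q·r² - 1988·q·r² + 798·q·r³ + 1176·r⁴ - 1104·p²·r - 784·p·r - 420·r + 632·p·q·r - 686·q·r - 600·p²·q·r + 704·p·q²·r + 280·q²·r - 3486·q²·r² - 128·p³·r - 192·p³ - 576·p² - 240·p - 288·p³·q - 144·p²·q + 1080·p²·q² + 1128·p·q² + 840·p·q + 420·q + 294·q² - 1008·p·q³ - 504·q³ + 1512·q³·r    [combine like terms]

After distributive law, the bracketed line is:

(28·r² + 42·r + 63·q·r + 16·p·r + 24·p + 36·p·q - 28·q·r - 42·q - 63·q²)·(-2·p - 5 + 4·q - 7·r)·(4·p + 2 - 6·r)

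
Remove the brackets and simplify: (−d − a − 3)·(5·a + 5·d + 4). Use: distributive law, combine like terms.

−10·a·d − 5·d^2 − 19·d − 5·a^2 − 19·a − 12

(−d − a − 3)·(5·a + 5·d + 4)
= −5·a·d − 5·d^2 − 4·d − 5·a^2 − 5·a·d − 4·a − 15·a − 15·d − 12    [distributive law]
= −10·a·d − 5·d^2 − 19·d − 5·a^2 − 19·a − 12    [combine like terms]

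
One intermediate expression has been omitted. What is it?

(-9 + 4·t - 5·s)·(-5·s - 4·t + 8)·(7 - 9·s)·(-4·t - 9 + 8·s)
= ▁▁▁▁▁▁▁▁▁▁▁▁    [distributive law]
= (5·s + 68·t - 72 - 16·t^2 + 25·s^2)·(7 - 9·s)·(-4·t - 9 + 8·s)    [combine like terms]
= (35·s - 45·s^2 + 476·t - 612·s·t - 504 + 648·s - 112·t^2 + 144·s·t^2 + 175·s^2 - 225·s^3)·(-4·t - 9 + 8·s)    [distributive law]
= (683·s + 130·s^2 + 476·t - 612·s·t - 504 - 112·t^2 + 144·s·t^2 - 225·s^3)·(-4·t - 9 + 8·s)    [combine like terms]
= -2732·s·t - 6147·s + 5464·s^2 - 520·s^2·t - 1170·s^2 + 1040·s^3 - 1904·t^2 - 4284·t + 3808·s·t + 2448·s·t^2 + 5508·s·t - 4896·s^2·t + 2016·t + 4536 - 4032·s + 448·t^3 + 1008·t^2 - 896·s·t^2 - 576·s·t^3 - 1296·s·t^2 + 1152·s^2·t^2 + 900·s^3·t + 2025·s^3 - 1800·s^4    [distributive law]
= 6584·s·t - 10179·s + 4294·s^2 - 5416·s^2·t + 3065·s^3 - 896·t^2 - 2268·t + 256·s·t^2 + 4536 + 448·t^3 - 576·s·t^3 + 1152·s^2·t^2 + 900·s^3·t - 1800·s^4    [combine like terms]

Applying distributive law to the line above:

(45·s + 36·t - 72 - 20·s·t - 16·t^2 + 32·t + 25·s^2 + 20·s·t - 40·s)·(7 - 9·s)·(-4·t - 9 + 8·s)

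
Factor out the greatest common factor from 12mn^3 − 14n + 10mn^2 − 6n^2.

2n(6mn^2 − 7 + 5mn − 3n)

12mn^3 − 14n + 10mn^2 − 6n^2
= 2(6mn^3 − 7n + 5mn^2 − 3n^2)    [factor out 2]
= 2n(6mn^2 − 7 + 5mn − 3n)    [factor out n]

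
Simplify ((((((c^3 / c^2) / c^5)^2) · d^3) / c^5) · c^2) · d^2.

((((((c^3 / c^2) / c^5)^2) · d^3) / c^5) · c^2) · d^2
= ((((((c^3 / c^2)^2) / ((c^5)^2)) · d^3) / c^5) · c^2) · d^2    [power of a quotient]
= (((((((c^3)^2) / ((c^2)^2)) / ((c^5)^2)) · d^3) / c^5) · c^2) · d^2    [power of a quotient]
= (((((c^6 / ((c^2)^2)) / ((c^5)^2)) · d^3) / c^5) · c^2) · d^2    [power of a power]
= (((((c^6 / c^4) / ((c^5)^2)) · d^3) / c^5) · c^2) · d^2    [power of a power]
= ((((c^2 / ((c^5)^2)) · d^3) / c^5) · c^2) · d^2    [quotient of powers]
= ((((c^2 / c^10) · d^3) / c^5) · c^2) · d^2    [power of a power]
= (((c^(-8) · d^3) / c^5) · c^2) · d^2    [quotient of powers]
= c^(-11)d^5    [quotient of powers; product of powers]

c^(-11)d^5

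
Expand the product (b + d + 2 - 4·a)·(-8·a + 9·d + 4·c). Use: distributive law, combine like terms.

(b + d + 2 - 4·a)·(-8·a + 9·d + 4·c)
= -8·a·b + 9·b·d + 4·b·c - 8·a·d + 9·d² + 4·c·d - 16·a + 18·d + 8·c + 32·a² - 36·a·d - 16·a·c    [distributive law]
= -8·a·b + 9·b·d + 4·b·c - 44·a·d + 9·d² + 4·c·d - 16·a + 18·d + 8·c + 32·a² - 16·a·c    [combine like terms]

-8·a·b + 9·b·d + 4·b·c - 44·a·d + 9·d² + 4·c·d - 16·a + 18·d + 8·c + 32·a² - 16·a·c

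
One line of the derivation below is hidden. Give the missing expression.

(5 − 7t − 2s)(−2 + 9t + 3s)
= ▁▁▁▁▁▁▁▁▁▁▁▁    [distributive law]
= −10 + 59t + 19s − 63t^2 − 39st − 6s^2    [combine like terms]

Applying distributive law to the line above:

−10 + 45t + 15s + 14t − 63t^2 − 21st + 4s − 18st − 6s^2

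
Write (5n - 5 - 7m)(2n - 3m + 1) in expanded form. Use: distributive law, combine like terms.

(5n - 5 - 7m)(2n - 3m + 1)
= 10n^2 - 15mn + 5n - 10n + 15m - 5 - 14mn + 21m^2 - 7m    [distributive law]
= 10n^2 - 29mn - 5n + 8m - 5 + 21m^2    [combine like terms]

10n^2 - 29mn - 5n + 8m - 5 + 21m^2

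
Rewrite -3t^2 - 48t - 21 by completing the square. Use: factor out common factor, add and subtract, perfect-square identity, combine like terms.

-3t^2 - 48t - 21
= -3(t^2 + 16t) - 21    [factor out -3 from the t-terms]
= -3(t^2 + 16t + 64 - 64) - 21    [add and subtract 64 inside the bracket]
= -3(t + 8)^2 + 192 - 21    [perfect-square identity]
= -3(t + 8)^2 + 171    [combine constants]

-3(t + 8)^2 + 171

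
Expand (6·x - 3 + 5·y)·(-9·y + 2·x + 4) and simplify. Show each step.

-44·x·y + 12·x^2 + 18·x + 47·y - 12 - 45·y^2

(6·x - 3 + 5·y)·(-9·y + 2·x + 4)
= -54·x·y + 12·x^2 + 24·x + 27·y - 6·x - 12 - 45·y^2 + 10·x·y + 20·y    [distributive law]
= -44·x·y + 12·x^2 + 18·x + 47·y - 12 - 45·y^2    [combine like terms]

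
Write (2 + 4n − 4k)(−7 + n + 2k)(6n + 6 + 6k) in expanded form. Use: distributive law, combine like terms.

−240n − 84 + 108k − 132n^2 + 60kn + 144k^2 + 24n^3 + 48kn^2 − 24k^2n − 48k^3

(2 + 4n − 4k)(−7 + n + 2k)(6n + 6 + 6k)
= (−14 + 2n + 4k − 28n + 4n^2 + 8kn + 28k − 4kn − 8k^2)(6n + 6 + 6k)    [distributive law]
= (−14 − 26n + 32k + 4n^2 + 4kn − 8k^2)(6n + 6 + 6k)    [combine like terms]
= −84n − 84 − 84k − 156n^2 − 156n − 156kn + 192kn + 192k + 192k^2 + 24n^3 + 24n^2 + 24kn^2 + 24kn^2 + 24kn + 24k^2n − 48k^2n − 48k^2 − 48k^3    [distributive law]
= −240n − 84 + 108k − 132n^2 + 60kn + 144k^2 + 24n^3 + 48kn^2 − 24k^2n − 48k^3    [combine like terms]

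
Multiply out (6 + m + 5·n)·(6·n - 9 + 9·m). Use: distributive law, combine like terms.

(6 + m + 5·n)·(6·n - 9 + 9·m)
= 36·n - 54 + 54·m + 6·m·n - 9·m + 9·m² + 30·n² - 45·n + 45·m·n    [distributive law]
= -9·n - 54 + 45·m + 51·m·n + 9·m² + 30·n²    [combine like terms]

-9·n - 54 + 45·m + 51·m·n + 9·m² + 30·n²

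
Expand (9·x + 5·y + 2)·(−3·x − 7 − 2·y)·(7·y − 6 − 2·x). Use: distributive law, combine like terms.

−123·x^2·y + 300·x^2 + 54·x^3 − 207·x·y + 442·x − 211·x·y^2 − 213·y^2 + 136·y − 70·y^3 + 84

(9·x + 5·y + 2)·(−3·x − 7 − 2·y)·(7·y − 6 − 2·x)
= (−27·x^2 − 63·x − 18·x·y − 15·x·y − 35·y − 10·y^2 − 6·x − 14 − 4·y)·(7·y − 6 − 2·x)    [distributive law]
= (−27·x^2 − 69·x − 33·x·y − 39·y − 10·y^2 − 14)·(7·y − 6 − 2·x)    [combine like terms]
= −189·x^2·y + 162·x^2 + 54·x^3 − 483·x·y + 414·x + 138·x^2 − 231·x·y^2 + 198·x·y + 66·x^2·y − 273·y^2 + 234·y + 78·x·y − 70·y^3 + 60·y^2 + 20·x·y^2 − 98·y + 84 + 28·x    [distributive law]
= −123·x^2·y + 300·x^2 + 54·x^3 − 207·x·y + 442·x − 211·x·y^2 − 213·y^2 + 136·y − 70·y^3 + 84    [combine like terms]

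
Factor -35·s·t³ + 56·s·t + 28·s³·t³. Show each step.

-35·s·t³ + 56·s·t + 28·s³·t³
= 7(-5·s·t³ + 8·s·t + 4·s³·t³)    [factor out 7]
= 7·s·t(-5·t² + 8 + 4·s²·t²)    [factor out s·t]

7·s·t(-5·t² + 8 + 4·s²·t²)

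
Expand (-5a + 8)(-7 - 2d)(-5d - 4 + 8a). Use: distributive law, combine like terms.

(-5a + 8)(-7 - 2d)(-5d - 4 + 8a)
= (35a + 10ad - 56 - 16d)(-5d - 4 + 8a)    [distributive law]
= -175ad - 140a + 280a^2 - 50ad^2 - 40ad + 80a^2d + 280d + 224 - 448a + 80d^2 + 64d - 128ad    [distributive law]
= -343ad - 588a + 280a^2 - 50ad^2 + 80a^2d + 344d + 224 + 80d^2    [combine like terms]

-343ad - 588a + 280a^2 - 50ad^2 + 80a^2d + 344d + 224 + 80d^2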